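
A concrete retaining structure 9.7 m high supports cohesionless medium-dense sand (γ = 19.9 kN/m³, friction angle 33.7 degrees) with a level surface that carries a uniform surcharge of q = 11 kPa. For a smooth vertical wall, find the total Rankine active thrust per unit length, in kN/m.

299 kN/m

K_a = tan²(45° − φ/2) = 0.2863.
Soil triangle: ½ K_a γ H² = 0.5×0.2863×19.9×9.7² = 268.0 kN/m.
Surcharge rectangle: K_a q H = 0.2863×11×9.7 = 30.55 kN/m.
Total = 268.0 + 30.55 = 298.6 kN/m.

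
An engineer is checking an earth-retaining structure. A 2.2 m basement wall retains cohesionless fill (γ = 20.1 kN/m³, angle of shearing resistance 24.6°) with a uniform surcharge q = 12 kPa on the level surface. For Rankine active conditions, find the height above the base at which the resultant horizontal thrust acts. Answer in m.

0.862 m

K_a = 0.4121.
Triangular part P₁ = ½K_aγH² = 20.05 at H/3 = 0.7333 m; rectangular part P₂ = K_a q H = 10.88 at H/2 = 1.100 m.
ȳ = (P₁·0.7333 + P₂·1.100)/(P₁+P₂) = 0.8623 m.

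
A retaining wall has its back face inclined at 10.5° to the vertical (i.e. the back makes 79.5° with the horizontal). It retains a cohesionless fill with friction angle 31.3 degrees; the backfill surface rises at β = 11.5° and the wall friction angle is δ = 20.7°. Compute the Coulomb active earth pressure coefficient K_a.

K_a = sin²(α+φ) / [sin²α · sin(α−δ) · (1 + √{sin(φ+δ)sin(φ−β) / (sin(α−δ)sin(α+β))})²].
With α = 79.5°, φ = 31.3°, δ = 20.7°, β = 11.5°: K_a = 0.4350.

0.435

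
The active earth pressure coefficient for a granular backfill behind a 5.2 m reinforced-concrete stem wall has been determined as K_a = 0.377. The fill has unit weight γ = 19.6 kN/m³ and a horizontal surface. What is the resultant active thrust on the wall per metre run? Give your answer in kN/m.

P = ½ K_a γ H² = 0.5 × 0.377 × 19.6 × 5.2² = 99.90 kN/m.

99.9 kN/m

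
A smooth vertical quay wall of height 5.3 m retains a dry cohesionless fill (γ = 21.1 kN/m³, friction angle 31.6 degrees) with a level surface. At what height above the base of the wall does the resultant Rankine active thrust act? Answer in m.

K_a = 0.3123.
The pressure distribution is triangular, so the resultant acts at H/3 above the base = 5.3/3 = 1.767 m.

1.77 m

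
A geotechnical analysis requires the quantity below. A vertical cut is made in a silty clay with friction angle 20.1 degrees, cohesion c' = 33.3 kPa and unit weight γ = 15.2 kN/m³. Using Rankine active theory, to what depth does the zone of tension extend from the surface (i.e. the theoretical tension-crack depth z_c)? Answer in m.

6.27 m

K_a = tan²(45° − 20.1°/2) = 0.4885; √K_a = 0.6989.
The active pressure is zero where K_a γ z = 2c√K_a, so z_c = 2c/(γ√K_a) = 2×33.3/(15.2×0.6989) = 6.269 m.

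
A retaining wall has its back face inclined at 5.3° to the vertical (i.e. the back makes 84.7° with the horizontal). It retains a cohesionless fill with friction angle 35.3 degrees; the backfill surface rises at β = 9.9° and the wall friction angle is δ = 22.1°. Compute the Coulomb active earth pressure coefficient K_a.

0.317

K_a = sin²(α+φ) / [sin²α · sin(α−δ) · (1 + √{sin(φ+δ)sin(φ−β) / (sin(α−δ)sin(α+β))})²].
With α = 84.7°, φ = 35.3°, δ = 22.1°, β = 9.9°: K_a = 0.3172.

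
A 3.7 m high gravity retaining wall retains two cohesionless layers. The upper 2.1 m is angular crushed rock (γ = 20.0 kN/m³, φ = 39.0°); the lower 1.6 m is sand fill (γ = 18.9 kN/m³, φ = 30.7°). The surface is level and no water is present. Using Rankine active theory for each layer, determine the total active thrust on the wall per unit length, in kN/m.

39.6 kN/m

K_a1 = tan²(45°−39.0°/2) = 0.2275; K_a2 = tan²(45°−30.7°/2) = 0.3240.
Layer 1: σ at base = K_a1 γ₁ h₁ = 9.555 kPa; P₁ = ½×9.555×2.1 = 10.03.
Layer 2: σ_v at top = γ₁h₁ = 42.00; σ_h top = K_a2×42.00 = 13.61; σ_h base = K_a2×(42.00+18.9×1.6) = 23.41.
P₂ = ½(13.61+23.41)×1.6 = 29.61. Total P_a = 10.03+29.61 = 39.65 kN/m.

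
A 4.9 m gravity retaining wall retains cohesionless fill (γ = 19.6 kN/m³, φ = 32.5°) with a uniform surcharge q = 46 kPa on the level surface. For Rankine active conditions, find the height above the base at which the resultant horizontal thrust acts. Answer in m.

2.03 m

K_a = 0.3010.
Triangular part P₁ = ½K_aγH² = 70.82 at H/3 = 1.633 m; rectangular part P₂ = K_a q H = 67.84 at H/2 = 2.450 m.
ȳ = (P₁·1.633 + P₂·2.450)/(P₁+P₂) = 2.033 m.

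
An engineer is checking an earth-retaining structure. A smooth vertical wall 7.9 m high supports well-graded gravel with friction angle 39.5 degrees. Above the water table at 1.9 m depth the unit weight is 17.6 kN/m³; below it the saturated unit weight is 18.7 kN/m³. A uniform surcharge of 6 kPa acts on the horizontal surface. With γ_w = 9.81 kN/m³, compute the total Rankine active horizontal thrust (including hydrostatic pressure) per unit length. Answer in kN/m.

K_a = tan²(45° − φ/2) = 0.2224.
γ' = 18.7 − 9.81 = 8.890 kN/m³. h₂ = H − d_w = 6.0 m.
σ'_h: at surface K_a·q = 1.335; at WT K_a(q+γd_w) = 8.773; at base K_a(q+γd_w+γ'h₂) = 20.64 kPa.
P₁ = ½(1.335+8.773)×1.9 = 9.602; P₂ = ½(8.773+20.64)×6.0 = 88.23; P_w = ½γ_w h₂² = 176.6.
Total = 9.602+88.23+176.6 = 274.4 kN/m.

274 kN/m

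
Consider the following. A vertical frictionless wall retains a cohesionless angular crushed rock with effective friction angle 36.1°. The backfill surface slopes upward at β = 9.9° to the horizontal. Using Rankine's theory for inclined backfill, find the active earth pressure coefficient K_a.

0.268

K_a = cos β · (cos β − √(cos²β − cos²φ)) / (cos β + √(cos²β − cos²φ)).
cos β = 0.9851, cos φ = 0.8080, √(cos²β − cos²φ) = 0.5636.
K_a = 0.9851 × (0.9851 − 0.5636)/(0.9851 + 0.5636) = 0.2682.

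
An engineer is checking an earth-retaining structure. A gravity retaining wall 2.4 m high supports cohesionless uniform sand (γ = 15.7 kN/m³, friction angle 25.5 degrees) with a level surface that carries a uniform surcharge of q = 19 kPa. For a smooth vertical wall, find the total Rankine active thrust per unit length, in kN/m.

K_a = tan²(45° − φ/2) = 0.3981.
Soil triangle: ½ K_a γ H² = 0.5×0.3981×15.7×2.4² = 18.00 kN/m.
Surcharge rectangle: K_a q H = 0.3981×19×2.4 = 18.15 kN/m.
Total = 18.00 + 18.15 = 36.15 kN/m.

36.2 kN/m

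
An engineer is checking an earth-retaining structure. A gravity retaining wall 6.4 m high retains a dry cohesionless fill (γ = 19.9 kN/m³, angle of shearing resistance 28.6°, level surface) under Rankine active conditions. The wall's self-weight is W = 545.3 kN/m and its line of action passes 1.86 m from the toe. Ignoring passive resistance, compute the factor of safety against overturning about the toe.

K_a = tan²(45° − 28.6°/2) = 0.3525.
P_a = ½K_aγH² = 0.5×0.3525×19.9×6.4² = 143.7 kN/m, acting at H/3 = 2.133 m above the base.
Overturning moment M_o = P_a × H/3 = 143.7 × 2.133 = 306.5.
Resisting moment M_r = W × 1.86 = 545.3 × 1.86 = 1014.
FS_overturning = M_r/M_o = 1014/306.5 = 3.309.

3.31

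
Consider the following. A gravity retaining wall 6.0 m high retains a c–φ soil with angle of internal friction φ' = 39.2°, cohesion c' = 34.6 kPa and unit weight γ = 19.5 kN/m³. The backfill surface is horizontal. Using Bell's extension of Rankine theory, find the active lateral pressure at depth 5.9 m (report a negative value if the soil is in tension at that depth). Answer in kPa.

K_a = (1 − sin φ)/(1 + sin φ) = 0.2255.
σ_a = K_a γ z − 2c√K_a = 0.2255×19.5×5.9 − 2×34.6×0.4748 = -6.918 kPa.

-6.92 kPa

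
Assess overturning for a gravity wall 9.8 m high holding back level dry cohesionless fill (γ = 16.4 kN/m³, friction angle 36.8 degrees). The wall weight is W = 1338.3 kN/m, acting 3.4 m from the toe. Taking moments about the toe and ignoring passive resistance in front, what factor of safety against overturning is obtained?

K_a = tan²(45° − 36.8°/2) = 0.2508.
P_a = ½K_aγH² = 0.5×0.2508×16.4×9.8² = 197.5 kN/m, acting at H/3 = 3.267 m above the base.
Overturning moment M_o = P_a × H/3 = 197.5 × 3.267 = 645.1.
Resisting moment M_r = W × 3.4 = 1338.3 × 3.4 = 4550.
FS_overturning = M_r/M_o = 4550/645.1 = 7.053.

7.05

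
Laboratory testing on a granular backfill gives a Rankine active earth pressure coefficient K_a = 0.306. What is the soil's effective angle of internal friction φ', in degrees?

K_a = tan²(45° − φ/2) ⇒ 45° − φ/2 = arctan(√0.306) = 28.95°.
φ = 2(45° − 28.95°) = 32.10°.

32.1°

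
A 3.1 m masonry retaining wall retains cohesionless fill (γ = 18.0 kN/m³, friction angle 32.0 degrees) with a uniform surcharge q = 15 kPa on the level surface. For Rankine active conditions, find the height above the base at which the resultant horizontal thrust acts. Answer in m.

K_a = 0.3073.
Triangular part P₁ = ½K_aγH² = 26.57 at H/3 = 1.033 m; rectangular part P₂ = K_a q H = 14.29 at H/2 = 1.550 m.
ȳ = (P₁·1.033 + P₂·1.550)/(P₁+P₂) = 1.214 m.

1.21 m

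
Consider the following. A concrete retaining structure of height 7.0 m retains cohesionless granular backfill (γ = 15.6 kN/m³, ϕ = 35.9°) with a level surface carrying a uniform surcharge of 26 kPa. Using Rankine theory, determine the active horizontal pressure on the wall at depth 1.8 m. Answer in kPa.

14.1 kPa

K_a = (1 − sin φ)/(1 + sin φ) = 0.2607.
σ_v = γz + q = 15.6 × 1.8 + 26 = 54.08 kPa.
σ_h = K_a σ_v = 0.2607 × 54.08 = 14.10 kPa.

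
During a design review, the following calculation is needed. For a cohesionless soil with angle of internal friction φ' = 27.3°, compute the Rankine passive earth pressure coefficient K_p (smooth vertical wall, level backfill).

K_p = (1 + sin φ)/(1 − sin φ) = tan²(45° + 27.3°/2) = 2.694.

2.69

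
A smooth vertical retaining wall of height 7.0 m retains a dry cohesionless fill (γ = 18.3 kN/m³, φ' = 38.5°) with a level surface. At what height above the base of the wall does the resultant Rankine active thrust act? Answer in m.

2.33 m

K_a = 0.2327.
The pressure distribution is triangular, so the resultant acts at H/3 above the base = 7.0/3 = 2.333 m.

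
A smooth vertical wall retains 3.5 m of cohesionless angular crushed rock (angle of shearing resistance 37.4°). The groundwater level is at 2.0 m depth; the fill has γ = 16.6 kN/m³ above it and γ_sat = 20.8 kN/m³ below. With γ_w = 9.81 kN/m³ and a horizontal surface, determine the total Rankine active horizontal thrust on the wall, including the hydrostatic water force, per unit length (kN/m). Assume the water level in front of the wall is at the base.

34.3 kN/m

K_a = tan²(45° − φ/2) = 0.2443.
γ' = 20.8 − 9.81 = 10.99 kN/m³. Depth below WT = 1.5 m.
σ'_h at WT = K_a γ d_w = 8.110 kPa; at base = 8.110 + K_a γ' × 1.5 = 12.14 kPa.
P₁ (0–2.0 m) = ½×8.110×2.0 = 8.110. P₂ (2.0–3.5 m) = ½(8.110+12.14)×1.5 = 15.18.
P_w = ½ γ_w h₂² = 0.5×9.81×1.5² = 11.04. Total = 8.110+15.18+11.04 = 34.33 kN/m.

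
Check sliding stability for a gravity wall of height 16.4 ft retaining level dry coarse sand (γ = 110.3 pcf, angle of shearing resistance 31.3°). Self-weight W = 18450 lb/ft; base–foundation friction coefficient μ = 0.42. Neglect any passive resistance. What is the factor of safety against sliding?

1.65

K_a = tan²(45° − 31.3°/2) = 0.3162.
P_a = ½K_aγH² = 0.5×0.3162×110.3×16.4² = 4690 lb/ft, acting at H/3 = 5.467 ft above the base.
FS_sliding = μW / P_a = 0.42×18450 / 4690 = 1.652.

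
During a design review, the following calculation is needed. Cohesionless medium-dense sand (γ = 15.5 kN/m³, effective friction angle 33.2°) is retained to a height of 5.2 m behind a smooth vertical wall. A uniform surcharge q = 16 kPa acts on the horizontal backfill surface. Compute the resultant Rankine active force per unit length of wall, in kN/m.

85.6 kN/m

K_a = tan²(45° − φ/2) = 0.2924.
Soil triangle: ½ K_a γ H² = 0.5×0.2924×15.5×5.2² = 61.27 kN/m.
Surcharge rectangle: K_a q H = 0.2924×16×5.2 = 24.32 kN/m.
Total = 61.27 + 24.32 = 85.59 kN/m.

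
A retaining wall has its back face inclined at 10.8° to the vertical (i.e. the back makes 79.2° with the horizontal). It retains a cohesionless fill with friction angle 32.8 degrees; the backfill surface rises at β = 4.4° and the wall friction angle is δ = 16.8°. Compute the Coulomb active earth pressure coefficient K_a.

0.373

K_a = sin²(α+φ) / [sin²α · sin(α−δ) · (1 + √{sin(φ+δ)sin(φ−β) / (sin(α−δ)sin(α+β))})²].
With α = 79.2°, φ = 32.8°, δ = 16.8°, β = 4.4°: K_a = 0.3732.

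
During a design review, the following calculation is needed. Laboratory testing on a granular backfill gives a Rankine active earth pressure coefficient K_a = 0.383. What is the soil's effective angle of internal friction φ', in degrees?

K_a = tan²(45° − φ/2) ⇒ 45° − φ/2 = arctan(√0.383) = 31.75°.
φ = 2(45° − 31.75°) = 26.50°.

26.5°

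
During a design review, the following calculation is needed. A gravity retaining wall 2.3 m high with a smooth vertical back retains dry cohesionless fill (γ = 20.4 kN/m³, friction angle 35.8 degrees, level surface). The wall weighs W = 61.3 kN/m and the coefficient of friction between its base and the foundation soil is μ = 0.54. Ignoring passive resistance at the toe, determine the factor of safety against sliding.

2.34

K_a = tan²(45° − 35.8°/2) = 0.2619.
P_a = ½K_aγH² = 0.5×0.2619×20.4×2.3² = 14.13 kN/m, acting at H/3 = 0.7667 m above the base.
FS_sliding = μW / P_a = 0.54×61.3 / 14.13 = 2.343.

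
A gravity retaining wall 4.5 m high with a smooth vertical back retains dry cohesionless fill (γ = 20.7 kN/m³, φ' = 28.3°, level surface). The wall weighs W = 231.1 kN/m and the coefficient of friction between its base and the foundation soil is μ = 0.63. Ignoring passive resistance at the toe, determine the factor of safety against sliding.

K_a = tan²(45° − 28.3°/2) = 0.3568.
P_a = ½K_aγH² = 0.5×0.3568×20.7×4.5² = 74.77 kN/m, acting at H/3 = 1.500 m above the base.
FS_sliding = μW / P_a = 0.63×231.1 / 74.77 = 1.947.

1.95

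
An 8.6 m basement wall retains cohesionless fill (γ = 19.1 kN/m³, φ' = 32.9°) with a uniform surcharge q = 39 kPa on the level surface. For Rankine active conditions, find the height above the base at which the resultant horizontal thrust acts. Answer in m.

K_a = 0.2960.
Triangular part P₁ = ½K_aγH² = 209.1 at H/3 = 2.867 m; rectangular part P₂ = K_a q H = 99.29 at H/2 = 4.300 m.
ȳ = (P₁·2.867 + P₂·4.300)/(P₁+P₂) = 3.328 m.

3.33 m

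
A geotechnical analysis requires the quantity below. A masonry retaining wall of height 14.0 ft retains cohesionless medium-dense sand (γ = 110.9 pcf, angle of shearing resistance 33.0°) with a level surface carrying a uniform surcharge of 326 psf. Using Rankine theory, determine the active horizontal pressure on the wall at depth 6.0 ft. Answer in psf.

K_a = (1 − sin φ)/(1 + sin φ) = 0.2948.
σ_v = γz + q = 110.9 × 6.0 + 326 = 991.4 psf.
σ_h = K_a σ_v = 0.2948 × 991.4 = 292.3 psf.

292 psf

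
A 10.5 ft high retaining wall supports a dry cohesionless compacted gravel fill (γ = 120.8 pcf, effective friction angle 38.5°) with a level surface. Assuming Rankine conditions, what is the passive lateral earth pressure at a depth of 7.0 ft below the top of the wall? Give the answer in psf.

3630 psf

K_p = (1 + sin φ)/(1 − sin φ) = 4.298.
σ_h = K_p γ z = 4.298 × 120.8 × 7.0 = 3635 psf.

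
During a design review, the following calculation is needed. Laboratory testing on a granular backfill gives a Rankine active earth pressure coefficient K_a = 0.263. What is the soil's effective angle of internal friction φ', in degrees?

35.7°

K_a = tan²(45° − φ/2) ⇒ 45° − φ/2 = arctan(√0.263) = 27.15°.
φ = 2(45° − 27.15°) = 35.70°.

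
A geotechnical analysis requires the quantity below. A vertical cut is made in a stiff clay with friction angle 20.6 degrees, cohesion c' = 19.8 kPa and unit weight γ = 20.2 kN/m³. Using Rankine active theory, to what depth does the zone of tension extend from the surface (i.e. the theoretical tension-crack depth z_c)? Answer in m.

2.83 m

K_a = tan²(45° − 20.6°/2) = 0.4795; √K_a = 0.6924.
The active pressure is zero where K_a γ z = 2c√K_a, so z_c = 2c/(γ√K_a) = 2×19.8/(20.2×0.6924) = 2.831 m.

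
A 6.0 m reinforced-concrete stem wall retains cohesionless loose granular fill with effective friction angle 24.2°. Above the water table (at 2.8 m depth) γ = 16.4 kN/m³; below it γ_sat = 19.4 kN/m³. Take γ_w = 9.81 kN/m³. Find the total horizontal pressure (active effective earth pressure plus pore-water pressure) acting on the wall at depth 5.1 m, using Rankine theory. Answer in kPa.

K_a = (1 − sin φ)/(1 + sin φ) = 0.4185.
γ' = 19.4 − 9.81 = 9.590 kN/m³.
Effective vertical stress at 5.1 m: σ'_v = 16.4×2.8 + 9.590×2.30 = 67.98 kPa.
σ'_h = K_a σ'_v = 0.4185 × 67.98 = 28.45 kPa; u = γ_w × 2.30 = 22.56 kPa.
Total σ_h = 28.45 + 22.56 = 51.01 kPa.

51.0 kPa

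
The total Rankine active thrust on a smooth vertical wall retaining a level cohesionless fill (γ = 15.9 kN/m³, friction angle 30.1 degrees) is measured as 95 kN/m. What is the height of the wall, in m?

6.00 m

K_a = 0.3320. P_a = ½ K_a γ H² ⇒ H = √(2P_a/(K_a γ)).
H = √(2×95/(0.3320×15.9)) = 5.999 m.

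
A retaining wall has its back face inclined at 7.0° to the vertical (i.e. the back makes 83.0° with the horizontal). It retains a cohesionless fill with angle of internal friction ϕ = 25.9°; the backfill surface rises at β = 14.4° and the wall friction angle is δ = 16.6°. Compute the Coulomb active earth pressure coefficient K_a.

K_a = sin²(α+φ) / [sin²α · sin(α−δ) · (1 + √{sin(φ+δ)sin(φ−β) / (sin(α−δ)sin(α+β))})²].
With α = 83.0°, φ = 25.9°, δ = 16.6°, β = 14.4°: K_a = 0.5169.

0.517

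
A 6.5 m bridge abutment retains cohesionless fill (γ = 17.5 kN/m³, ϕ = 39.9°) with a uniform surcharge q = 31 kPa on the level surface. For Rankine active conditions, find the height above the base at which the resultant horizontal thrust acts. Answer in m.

K_a = 0.2184.
Triangular part P₁ = ½K_aγH² = 80.75 at H/3 = 2.167 m; rectangular part P₂ = K_a q H = 44.01 at H/2 = 3.250 m.
ȳ = (P₁·2.167 + P₂·3.250)/(P₁+P₂) = 2.549 m.

2.55 m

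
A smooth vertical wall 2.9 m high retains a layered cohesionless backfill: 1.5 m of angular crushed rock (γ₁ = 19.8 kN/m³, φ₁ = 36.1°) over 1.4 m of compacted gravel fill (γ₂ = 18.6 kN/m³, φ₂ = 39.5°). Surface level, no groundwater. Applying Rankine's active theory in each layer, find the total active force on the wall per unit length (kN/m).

K_a1 = tan²(45°−36.1°/2) = 0.2585; K_a2 = tan²(45°−39.5°/2) = 0.2224.
Layer 1: σ at base = K_a1 γ₁ h₁ = 7.677 kPa; P₁ = ½×7.677×1.5 = 5.758.
Layer 2: σ_v at top = γ₁h₁ = 29.70; σ_h top = K_a2×29.70 = 6.606; σ_h base = K_a2×(29.70+18.6×1.4) = 12.40.
P₂ = ½(6.606+12.40)×1.4 = 13.30. Total P_a = 5.758+13.30 = 19.06 kN/m.

19.1 kN/m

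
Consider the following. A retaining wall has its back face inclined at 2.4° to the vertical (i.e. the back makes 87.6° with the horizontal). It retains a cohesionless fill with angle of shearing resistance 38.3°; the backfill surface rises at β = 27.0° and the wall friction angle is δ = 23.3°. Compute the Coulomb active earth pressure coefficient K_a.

0.343

K_a = sin²(α+φ) / [sin²α · sin(α−δ) · (1 + √{sin(φ+δ)sin(φ−β) / (sin(α−δ)sin(α+β))})²].
With α = 87.6°, φ = 38.3°, δ = 23.3°, β = 27.0°: K_a = 0.3428.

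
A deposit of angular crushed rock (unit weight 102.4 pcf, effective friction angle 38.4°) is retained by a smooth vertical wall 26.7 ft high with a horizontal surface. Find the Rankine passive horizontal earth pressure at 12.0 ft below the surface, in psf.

5260 psf

K_p = (1 + sin φ)/(1 − sin φ) = 4.279.
σ_h = K_p γ z = 4.279 × 102.4 × 12.0 = 5258 psf.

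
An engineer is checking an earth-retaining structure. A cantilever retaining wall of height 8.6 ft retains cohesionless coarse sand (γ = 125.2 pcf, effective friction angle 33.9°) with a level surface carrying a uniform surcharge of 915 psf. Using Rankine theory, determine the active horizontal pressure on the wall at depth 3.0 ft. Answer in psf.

366 psf

K_a = (1 − sin φ)/(1 + sin φ) = 0.2839.
σ_v = γz + q = 125.2 × 3.0 + 915 = 1291 psf.
σ_h = K_a σ_v = 0.2839 × 1291 = 366.4 psf.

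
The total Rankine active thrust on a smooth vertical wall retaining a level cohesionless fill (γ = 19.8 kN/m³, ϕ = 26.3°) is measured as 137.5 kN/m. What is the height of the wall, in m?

K_a = 0.3859. P_a = ½ K_a γ H² ⇒ H = √(2P_a/(K_a γ)).
H = √(2×137.5/(0.3859×19.8)) = 5.999 m.

6.00 m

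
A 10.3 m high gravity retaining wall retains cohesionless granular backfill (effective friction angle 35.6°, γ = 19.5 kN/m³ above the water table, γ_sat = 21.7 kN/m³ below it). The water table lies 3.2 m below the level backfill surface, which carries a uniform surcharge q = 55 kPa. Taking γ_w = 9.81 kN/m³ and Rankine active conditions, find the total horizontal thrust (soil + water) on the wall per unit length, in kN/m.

619 kN/m

K_a = tan²(45° − φ/2) = 0.2641.
γ' = 21.7 − 9.81 = 11.89 kN/m³. h₂ = H − d_w = 7.1 m.
σ'_h: at surface K_a·q = 14.53; at WT K_a(q+γd_w) = 31.01; at base K_a(q+γd_w+γ'h₂) = 53.31 kPa.
P₁ = ½(14.53+31.01)×3.2 = 72.86; P₂ = ½(31.01+53.31)×7.1 = 299.3; P_w = ½γ_w h₂² = 247.3.
Total = 72.86+299.3+247.3 = 619.4 kN/m.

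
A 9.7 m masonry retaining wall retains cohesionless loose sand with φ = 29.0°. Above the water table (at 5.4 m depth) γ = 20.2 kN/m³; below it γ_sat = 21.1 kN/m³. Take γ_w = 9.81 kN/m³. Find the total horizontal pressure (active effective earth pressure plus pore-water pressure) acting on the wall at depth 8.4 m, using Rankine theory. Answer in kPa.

79.0 kPa

K_a = (1 − sin φ)/(1 + sin φ) = 0.3470.
γ' = 21.1 − 9.81 = 11.29 kN/m³.
Effective vertical stress at 8.4 m: σ'_v = 20.2×5.4 + 11.29×3.00 = 142.9 kPa.
σ'_h = K_a σ'_v = 0.3470 × 142.9 = 49.60 kPa; u = γ_w × 3.00 = 29.43 kPa.
Total σ_h = 49.60 + 29.43 = 79.03 kPa.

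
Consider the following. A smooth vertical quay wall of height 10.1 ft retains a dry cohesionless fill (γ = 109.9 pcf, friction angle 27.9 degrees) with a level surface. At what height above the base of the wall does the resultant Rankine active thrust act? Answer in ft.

K_a = 0.3625.
The pressure distribution is triangular, so the resultant acts at H/3 above the base = 10.1/3 = 3.367 ft.

3.37 ft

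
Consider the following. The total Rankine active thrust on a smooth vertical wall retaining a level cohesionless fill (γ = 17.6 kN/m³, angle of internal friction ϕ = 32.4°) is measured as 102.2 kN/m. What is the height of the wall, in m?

K_a = 0.3022. P_a = ½ K_a γ H² ⇒ H = √(2P_a/(K_a γ)).
H = √(2×102.2/(0.3022×17.6)) = 6.199 m.

6.20 m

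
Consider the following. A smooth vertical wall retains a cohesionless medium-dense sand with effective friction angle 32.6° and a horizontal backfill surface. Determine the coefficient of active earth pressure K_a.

0.300

K_a = tan²(45° − φ/2) = tan²(28.70°) = 0.2997.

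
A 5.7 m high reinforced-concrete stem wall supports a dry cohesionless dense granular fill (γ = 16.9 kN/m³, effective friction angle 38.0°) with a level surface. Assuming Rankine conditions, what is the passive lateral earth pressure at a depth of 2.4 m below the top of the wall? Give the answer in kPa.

K_p = (1 + sin φ)/(1 − sin φ) = 4.204.
σ_h = K_p γ z = 4.204 × 16.9 × 2.4 = 170.5 kPa.

171 kPa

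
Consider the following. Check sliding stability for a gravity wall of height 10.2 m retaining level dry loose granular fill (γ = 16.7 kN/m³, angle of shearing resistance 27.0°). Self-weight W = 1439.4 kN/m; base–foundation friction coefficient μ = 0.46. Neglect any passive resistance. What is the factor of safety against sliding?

K_a = tan²(45° − 27.0°/2) = 0.3755.
P_a = ½K_aγH² = 0.5×0.3755×16.7×10.2² = 326.2 kN/m, acting at H/3 = 3.400 m above the base.
FS_sliding = μW / P_a = 0.46×1439.4 / 326.2 = 2.030.

2.03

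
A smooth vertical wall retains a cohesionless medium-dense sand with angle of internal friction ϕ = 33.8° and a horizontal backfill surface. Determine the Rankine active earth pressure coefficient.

K_a = (1 − sin φ)/(1 + sin φ) = (1 − sin 33.8°)/(1 + sin 33.8°) = 0.2851.

0.285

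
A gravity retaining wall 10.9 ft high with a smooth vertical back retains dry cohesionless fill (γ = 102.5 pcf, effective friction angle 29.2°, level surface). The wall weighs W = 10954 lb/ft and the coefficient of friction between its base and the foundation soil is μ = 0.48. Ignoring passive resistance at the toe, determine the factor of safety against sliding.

K_a = tan²(45° − 29.2°/2) = 0.3442.
P_a = ½K_aγH² = 0.5×0.3442×102.5×10.9² = 2096 lb/ft, acting at H/3 = 3.633 ft above the base.
FS_sliding = μW / P_a = 0.48×10954 / 2096 = 2.509.

2.51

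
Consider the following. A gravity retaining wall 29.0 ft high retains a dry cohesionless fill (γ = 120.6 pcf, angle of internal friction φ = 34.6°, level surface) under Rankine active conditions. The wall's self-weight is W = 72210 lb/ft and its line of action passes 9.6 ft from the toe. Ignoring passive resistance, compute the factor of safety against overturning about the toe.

K_a = tan²(45° − 34.6°/2) = 0.2756.
P_a = ½K_aγH² = 0.5×0.2756×120.6×29.0² = 13980 lb/ft, acting at H/3 = 9.667 ft above the base.
Overturning moment M_o = P_a × H/3 = 13980 × 9.667 = 135100.
Resisting moment M_r = W × 9.6 = 72210 × 9.6 = 693200.
FS_overturning = M_r/M_o = 693200/135100 = 5.130.

5.13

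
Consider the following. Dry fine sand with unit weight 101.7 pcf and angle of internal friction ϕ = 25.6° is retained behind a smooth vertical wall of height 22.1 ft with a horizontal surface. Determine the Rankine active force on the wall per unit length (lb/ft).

K_a = tan²(45° − φ/2) = 0.3966.
P_a = ½ K_a γ H² = 0.5 × 0.3966 × 101.7 × 22.1² = 9849 lb/ft.

9850 lb/ft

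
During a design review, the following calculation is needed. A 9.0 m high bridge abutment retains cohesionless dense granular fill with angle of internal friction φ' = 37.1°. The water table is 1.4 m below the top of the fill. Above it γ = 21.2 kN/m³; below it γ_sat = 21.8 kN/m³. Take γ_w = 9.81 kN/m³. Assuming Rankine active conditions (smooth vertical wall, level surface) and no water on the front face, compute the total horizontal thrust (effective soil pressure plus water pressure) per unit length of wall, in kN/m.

K_a = tan²(45° − φ/2) = 0.2475.
γ' = 21.8 − 9.81 = 11.99 kN/m³. Depth below WT = 7.6 m.
σ'_h at WT = K_a γ d_w = 7.346 kPa; at base = 7.346 + K_a γ' × 7.6 = 29.90 kPa.
P₁ (0–1.4 m) = ½×7.346×1.4 = 5.142. P₂ (1.4–9.0 m) = ½(7.346+29.90)×7.6 = 141.5.
P_w = ½ γ_w h₂² = 0.5×9.81×7.6² = 283.3. Total = 5.142+141.5+283.3 = 430.0 kN/m.

430 kN/m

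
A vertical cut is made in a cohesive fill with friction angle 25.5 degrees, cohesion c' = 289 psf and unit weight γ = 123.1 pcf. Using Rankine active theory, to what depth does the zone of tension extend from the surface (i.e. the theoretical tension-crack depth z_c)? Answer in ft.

7.44 ft

K_a = tan²(45° − 25.5°/2) = 0.3981; √K_a = 0.6310.
The active pressure is zero where K_a γ z = 2c√K_a, so z_c = 2c/(γ√K_a) = 2×289/(123.1×0.6310) = 7.442 ft.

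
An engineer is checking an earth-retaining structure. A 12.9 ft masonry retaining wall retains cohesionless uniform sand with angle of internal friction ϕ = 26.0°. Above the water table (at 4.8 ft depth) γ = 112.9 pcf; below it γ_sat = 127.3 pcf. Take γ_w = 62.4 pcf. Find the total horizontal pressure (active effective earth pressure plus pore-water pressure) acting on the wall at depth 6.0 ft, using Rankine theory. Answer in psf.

317 psf

K_a = (1 − sin φ)/(1 + sin φ) = 0.3905.
γ' = 127.3 − 62.4 = 64.90 pcf.
Effective vertical stress at 6.0 ft: σ'_v = 112.9×4.8 + 64.90×1.20 = 619.8 psf.
σ'_h = K_a σ'_v = 0.3905 × 619.8 = 242.0 psf; u = γ_w × 1.20 = 74.88 psf.
Total σ_h = 242.0 + 74.88 = 316.9 psf.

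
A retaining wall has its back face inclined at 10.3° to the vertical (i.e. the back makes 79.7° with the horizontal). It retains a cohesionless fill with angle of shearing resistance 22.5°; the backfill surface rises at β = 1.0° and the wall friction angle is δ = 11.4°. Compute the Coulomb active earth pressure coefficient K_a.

K_a = sin²(α+φ) / [sin²α · sin(α−δ) · (1 + √{sin(φ+δ)sin(φ−β) / (sin(α−δ)sin(α+β))})²].
With α = 79.7°, φ = 22.5°, δ = 11.4°, β = 1.0°: K_a = 0.4901.

0.490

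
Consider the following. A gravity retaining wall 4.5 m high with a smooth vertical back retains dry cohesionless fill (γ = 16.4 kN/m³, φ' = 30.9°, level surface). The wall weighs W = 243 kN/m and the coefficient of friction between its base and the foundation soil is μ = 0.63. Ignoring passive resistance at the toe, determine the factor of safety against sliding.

2.87

K_a = tan²(45° − 30.9°/2) = 0.3214.
P_a = ½K_aγH² = 0.5×0.3214×16.4×4.5² = 53.37 kN/m, acting at H/3 = 1.500 m above the base.
FS_sliding = μW / P_a = 0.63×243 / 53.37 = 2.869.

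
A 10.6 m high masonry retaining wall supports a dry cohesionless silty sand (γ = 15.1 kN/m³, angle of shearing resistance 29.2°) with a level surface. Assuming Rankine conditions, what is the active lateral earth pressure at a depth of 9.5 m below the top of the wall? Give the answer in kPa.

K_a = (1 − sin φ)/(1 + sin φ) = 0.3442.
σ_h = K_a γ z = 0.3442 × 15.1 × 9.5 = 49.38 kPa.

49.4 kPa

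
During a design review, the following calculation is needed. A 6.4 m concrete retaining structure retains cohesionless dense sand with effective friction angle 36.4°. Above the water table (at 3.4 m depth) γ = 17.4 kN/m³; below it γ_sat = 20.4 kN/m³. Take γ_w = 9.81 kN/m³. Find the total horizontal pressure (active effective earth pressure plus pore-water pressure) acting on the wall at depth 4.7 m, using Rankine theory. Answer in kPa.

31.4 kPa

K_a = (1 − sin φ)/(1 + sin φ) = 0.2552.
γ' = 20.4 − 9.81 = 10.59 kN/m³.
Effective vertical stress at 4.7 m: σ'_v = 17.4×3.4 + 10.59×1.30 = 72.93 kPa.
σ'_h = K_a σ'_v = 0.2552 × 72.93 = 18.61 kPa; u = γ_w × 1.30 = 12.75 kPa.
Total σ_h = 18.61 + 12.75 = 31.36 kPa.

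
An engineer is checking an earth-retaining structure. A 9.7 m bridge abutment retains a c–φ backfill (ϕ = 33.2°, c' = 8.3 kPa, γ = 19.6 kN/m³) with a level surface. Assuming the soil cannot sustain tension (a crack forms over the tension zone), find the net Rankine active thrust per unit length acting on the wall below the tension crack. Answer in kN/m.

K_a = 0.2924; √K_a = 0.5407.
Tension-crack depth z_c = 2c/(γ√K_a) = 2×8.3/(19.6×0.5407) = 1.566 m.
σ_a at base = K_a γ H − 2c√K_a = 0.2924×19.6×9.7 − 2×8.3×0.5407 = 46.61 kPa.
P_a = ½ × 46.61 × (H − z_c) = 0.5×46.61×8.134 = 189.5 kN/m.

190 kN/m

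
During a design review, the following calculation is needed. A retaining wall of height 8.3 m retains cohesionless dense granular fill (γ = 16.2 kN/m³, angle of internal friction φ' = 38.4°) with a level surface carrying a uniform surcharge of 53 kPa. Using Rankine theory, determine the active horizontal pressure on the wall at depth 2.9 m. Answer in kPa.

23.4 kPa

K_a = (1 − sin φ)/(1 + sin φ) = 0.2337.
σ_v = γz + q = 16.2 × 2.9 + 53 = 99.98 kPa.
σ_h = K_a σ_v = 0.2337 × 99.98 = 23.36 kPa.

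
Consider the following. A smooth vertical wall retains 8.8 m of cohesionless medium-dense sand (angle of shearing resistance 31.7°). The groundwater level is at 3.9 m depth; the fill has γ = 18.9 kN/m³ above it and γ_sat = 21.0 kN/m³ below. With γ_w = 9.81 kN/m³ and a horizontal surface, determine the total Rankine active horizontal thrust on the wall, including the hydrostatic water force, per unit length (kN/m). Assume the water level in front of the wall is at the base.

317 kN/m

K_a = tan²(45° − φ/2) = 0.3111.
γ' = 21.0 − 9.81 = 11.19 kN/m³. Depth below WT = 4.9 m.
σ'_h at WT = K_a γ d_w = 22.93 kPa; at base = 22.93 + K_a γ' × 4.9 = 39.99 kPa.
P₁ (0–3.9 m) = ½×22.93×3.9 = 44.71. P₂ (3.9–8.8 m) = ½(22.93+39.99)×4.9 = 154.1.
P_w = ½ γ_w h₂² = 0.5×9.81×4.9² = 117.8. Total = 44.71+154.1+117.8 = 316.6 kN/m.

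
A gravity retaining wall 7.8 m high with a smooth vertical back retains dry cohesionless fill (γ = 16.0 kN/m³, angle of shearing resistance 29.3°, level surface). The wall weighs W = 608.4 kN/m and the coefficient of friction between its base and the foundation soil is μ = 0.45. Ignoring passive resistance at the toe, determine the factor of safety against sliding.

K_a = tan²(45° − 29.3°/2) = 0.3428.
P_a = ½K_aγH² = 0.5×0.3428×16.0×7.8² = 166.9 kN/m, acting at H/3 = 2.600 m above the base.
FS_sliding = μW / P_a = 0.45×608.4 / 166.9 = 1.641.

1.64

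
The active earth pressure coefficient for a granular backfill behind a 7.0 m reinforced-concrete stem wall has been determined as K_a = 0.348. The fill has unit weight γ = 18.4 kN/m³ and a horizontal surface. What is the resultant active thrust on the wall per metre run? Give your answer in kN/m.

157 kN/m

P = ½ K_a γ H² = 0.5 × 0.348 × 18.4 × 7.0² = 156.9 kN/m.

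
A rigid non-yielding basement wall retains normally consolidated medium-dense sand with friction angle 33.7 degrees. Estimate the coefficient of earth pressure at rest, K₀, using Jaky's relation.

0.445

K₀ = 1 − sin φ' = 1 − sin 33.7° = 0.4452.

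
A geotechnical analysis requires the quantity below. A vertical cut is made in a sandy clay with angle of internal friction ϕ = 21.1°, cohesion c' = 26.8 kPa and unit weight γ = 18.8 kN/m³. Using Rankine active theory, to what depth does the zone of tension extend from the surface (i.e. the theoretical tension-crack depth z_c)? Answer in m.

K_a = tan²(45° − 21.1°/2) = 0.4706; √K_a = 0.6860.
The active pressure is zero where K_a γ z = 2c√K_a, so z_c = 2c/(γ√K_a) = 2×26.8/(18.8×0.6860) = 4.156 m.

4.16 m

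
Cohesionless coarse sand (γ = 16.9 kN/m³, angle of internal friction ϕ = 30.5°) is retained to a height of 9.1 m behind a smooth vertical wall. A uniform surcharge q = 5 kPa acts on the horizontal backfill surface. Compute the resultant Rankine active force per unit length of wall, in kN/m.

K_a = tan²(45° − φ/2) = 0.3267.
Soil triangle: ½ K_a γ H² = 0.5×0.3267×16.9×9.1² = 228.6 kN/m.
Surcharge rectangle: K_a q H = 0.3267×5×9.1 = 14.86 kN/m.
Total = 228.6 + 14.86 = 243.4 kN/m.

243 kN/m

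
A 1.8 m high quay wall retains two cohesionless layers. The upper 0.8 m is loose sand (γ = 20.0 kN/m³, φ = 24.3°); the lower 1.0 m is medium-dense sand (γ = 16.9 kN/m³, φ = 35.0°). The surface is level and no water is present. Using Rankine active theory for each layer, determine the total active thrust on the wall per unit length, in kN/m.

9.29 kN/m

K_a1 = tan²(45°−24.3°/2) = 0.4169; K_a2 = tan²(45°−35.0°/2) = 0.2710.
Layer 1: σ at base = K_a1 γ₁ h₁ = 6.671 kPa; P₁ = ½×6.671×0.8 = 2.668.
Layer 2: σ_v at top = γ₁h₁ = 16.00; σ_h top = K_a2×16.00 = 4.336; σ_h base = K_a2×(16.00+16.9×1.0) = 8.916.
P₂ = ½(4.336+8.916)×1.0 = 6.626. Total P_a = 2.668+6.626 = 9.294 kN/m.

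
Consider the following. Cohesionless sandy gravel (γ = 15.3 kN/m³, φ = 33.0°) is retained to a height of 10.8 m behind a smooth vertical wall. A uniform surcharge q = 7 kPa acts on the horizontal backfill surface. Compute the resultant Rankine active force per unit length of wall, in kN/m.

K_a = tan²(45° − φ/2) = 0.2948.
Soil triangle: ½ K_a γ H² = 0.5×0.2948×15.3×10.8² = 263.0 kN/m.
Surcharge rectangle: K_a q H = 0.2948×7×10.8 = 22.29 kN/m.
Total = 263.0 + 22.29 = 285.3 kN/m.

285 kN/m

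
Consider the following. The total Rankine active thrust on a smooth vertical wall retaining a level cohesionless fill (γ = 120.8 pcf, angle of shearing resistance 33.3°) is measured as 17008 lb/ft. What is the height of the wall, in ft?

31.1 ft

K_a = 0.2911. P_a = ½ K_a γ H² ⇒ H = √(2P_a/(K_a γ)).
H = √(2×17008/(0.2911×120.8)) = 31.10 ft.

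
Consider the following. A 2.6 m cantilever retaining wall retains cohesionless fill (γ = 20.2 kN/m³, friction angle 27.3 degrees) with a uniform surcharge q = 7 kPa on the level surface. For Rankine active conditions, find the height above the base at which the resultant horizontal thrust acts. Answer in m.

0.958 m

K_a = 0.3711.
Triangular part P₁ = ½K_aγH² = 25.34 at H/3 = 0.8667 m; rectangular part P₂ = K_a q H = 6.755 at H/2 = 1.300 m.
ȳ = (P₁·0.8667 + P₂·1.300)/(P₁+P₂) = 0.9579 m.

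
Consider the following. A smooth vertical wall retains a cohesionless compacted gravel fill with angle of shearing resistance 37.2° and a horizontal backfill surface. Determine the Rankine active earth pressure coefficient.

0.246

K_a = (1 − sin φ)/(1 + sin φ) = (1 − sin 37.2°)/(1 + sin 37.2°) = 0.2464.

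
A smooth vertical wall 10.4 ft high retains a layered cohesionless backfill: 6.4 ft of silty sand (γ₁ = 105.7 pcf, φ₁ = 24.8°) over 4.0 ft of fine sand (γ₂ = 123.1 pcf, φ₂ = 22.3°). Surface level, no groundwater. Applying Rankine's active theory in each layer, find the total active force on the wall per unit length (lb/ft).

2550 lb/ft

K_a1 = tan²(45°−24.8°/2) = 0.4090; K_a2 = tan²(45°−22.3°/2) = 0.4498.
Layer 1: σ at base = K_a1 γ₁ h₁ = 276.7 psf; P₁ = ½×276.7×6.4 = 885.4.
Layer 2: σ_v at top = γ₁h₁ = 676.5; σ_h top = K_a2×676.5 = 304.3; σ_h base = K_a2×(676.5+123.1×4.0) = 525.8.
P₂ = ½(304.3+525.8)×4.0 = 1660. Total P_a = 885.4+1660 = 2546 lb/ft.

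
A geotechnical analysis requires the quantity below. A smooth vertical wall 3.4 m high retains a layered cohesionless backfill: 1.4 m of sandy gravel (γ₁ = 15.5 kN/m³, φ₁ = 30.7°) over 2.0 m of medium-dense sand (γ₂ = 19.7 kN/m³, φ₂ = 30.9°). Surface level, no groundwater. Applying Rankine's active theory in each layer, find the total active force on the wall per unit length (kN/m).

K_a1 = tan²(45°−30.7°/2) = 0.3240; K_a2 = tan²(45°−30.9°/2) = 0.3214.
Layer 1: σ at base = K_a1 γ₁ h₁ = 7.031 kPa; P₁ = ½×7.031×1.4 = 4.922.
Layer 2: σ_v at top = γ₁h₁ = 21.70; σ_h top = K_a2×21.70 = 6.974; σ_h base = K_a2×(21.70+19.7×2.0) = 19.64.
P₂ = ½(6.974+19.64)×2.0 = 26.61. Total P_a = 4.922+26.61 = 31.53 kN/m.

31.5 kN/m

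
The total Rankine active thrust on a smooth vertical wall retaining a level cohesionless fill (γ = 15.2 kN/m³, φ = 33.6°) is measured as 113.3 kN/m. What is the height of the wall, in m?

7.20 m

K_a = 0.2875. P_a = ½ K_a γ H² ⇒ H = √(2P_a/(K_a γ)).
H = √(2×113.3/(0.2875×15.2)) = 7.201 m.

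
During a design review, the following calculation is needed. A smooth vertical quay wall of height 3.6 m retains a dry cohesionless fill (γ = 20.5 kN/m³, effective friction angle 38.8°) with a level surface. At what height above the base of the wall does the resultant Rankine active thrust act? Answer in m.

K_a = 0.2296.
The pressure distribution is triangular, so the resultant acts at H/3 above the base = 3.6/3 = 1.200 m.

1.20 m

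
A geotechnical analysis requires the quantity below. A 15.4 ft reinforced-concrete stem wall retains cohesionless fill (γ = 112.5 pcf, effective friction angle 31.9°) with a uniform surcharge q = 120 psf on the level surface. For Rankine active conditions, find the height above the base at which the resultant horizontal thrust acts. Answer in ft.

5.45 ft

K_a = 0.3085.
Triangular part P₁ = ½K_aγH² = 4116 at H/3 = 5.133 ft; rectangular part P₂ = K_a q H = 570.2 at H/2 = 7.700 ft.
ȳ = (P₁·5.133 + P₂·7.700)/(P₁+P₂) = 5.446 ft.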